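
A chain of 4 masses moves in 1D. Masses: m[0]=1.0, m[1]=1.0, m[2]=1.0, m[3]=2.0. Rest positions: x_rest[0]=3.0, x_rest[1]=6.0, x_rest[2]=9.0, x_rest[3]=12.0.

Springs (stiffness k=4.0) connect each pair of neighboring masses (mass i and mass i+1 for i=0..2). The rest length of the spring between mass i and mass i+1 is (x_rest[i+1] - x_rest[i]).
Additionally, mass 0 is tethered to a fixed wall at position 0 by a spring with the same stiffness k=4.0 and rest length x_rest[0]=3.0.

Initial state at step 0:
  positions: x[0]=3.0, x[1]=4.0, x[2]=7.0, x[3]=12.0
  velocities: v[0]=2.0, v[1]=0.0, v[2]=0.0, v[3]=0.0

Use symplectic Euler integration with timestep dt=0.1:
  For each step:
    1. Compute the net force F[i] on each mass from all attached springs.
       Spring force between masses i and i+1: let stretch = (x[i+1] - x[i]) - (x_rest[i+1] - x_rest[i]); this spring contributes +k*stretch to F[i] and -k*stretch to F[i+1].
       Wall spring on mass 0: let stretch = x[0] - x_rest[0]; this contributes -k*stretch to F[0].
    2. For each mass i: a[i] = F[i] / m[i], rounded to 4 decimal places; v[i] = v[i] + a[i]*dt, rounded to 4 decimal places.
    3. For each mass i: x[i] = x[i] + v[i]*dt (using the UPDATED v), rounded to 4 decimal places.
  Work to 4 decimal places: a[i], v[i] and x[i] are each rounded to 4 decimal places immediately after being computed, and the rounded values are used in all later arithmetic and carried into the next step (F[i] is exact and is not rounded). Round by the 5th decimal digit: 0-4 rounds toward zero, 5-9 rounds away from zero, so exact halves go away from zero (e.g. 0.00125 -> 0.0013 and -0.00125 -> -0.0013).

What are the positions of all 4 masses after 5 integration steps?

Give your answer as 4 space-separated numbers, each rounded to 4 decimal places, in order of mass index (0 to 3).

Step 0: x=[3.0000 4.0000 7.0000 12.0000] v=[2.0000 0.0000 0.0000 0.0000]
Step 1: x=[3.1200 4.0800 7.0800 11.9600] v=[1.2000 0.8000 0.8000 -0.4000]
Step 2: x=[3.1536 4.2416 7.2352 11.8824] v=[0.3360 1.6160 1.5520 -0.7760]
Step 3: x=[3.1046 4.4794 7.4565 11.7719] v=[-0.4902 2.3782 2.2134 -1.1054]
Step 4: x=[2.9864 4.7813 7.7314 11.6351] v=[-1.1821 3.0191 2.7487 -1.3685]
Step 5: x=[2.8205 5.1294 8.0444 11.4802] v=[-1.6587 3.4812 3.1301 -1.5492]

Answer: 2.8205 5.1294 8.0444 11.4802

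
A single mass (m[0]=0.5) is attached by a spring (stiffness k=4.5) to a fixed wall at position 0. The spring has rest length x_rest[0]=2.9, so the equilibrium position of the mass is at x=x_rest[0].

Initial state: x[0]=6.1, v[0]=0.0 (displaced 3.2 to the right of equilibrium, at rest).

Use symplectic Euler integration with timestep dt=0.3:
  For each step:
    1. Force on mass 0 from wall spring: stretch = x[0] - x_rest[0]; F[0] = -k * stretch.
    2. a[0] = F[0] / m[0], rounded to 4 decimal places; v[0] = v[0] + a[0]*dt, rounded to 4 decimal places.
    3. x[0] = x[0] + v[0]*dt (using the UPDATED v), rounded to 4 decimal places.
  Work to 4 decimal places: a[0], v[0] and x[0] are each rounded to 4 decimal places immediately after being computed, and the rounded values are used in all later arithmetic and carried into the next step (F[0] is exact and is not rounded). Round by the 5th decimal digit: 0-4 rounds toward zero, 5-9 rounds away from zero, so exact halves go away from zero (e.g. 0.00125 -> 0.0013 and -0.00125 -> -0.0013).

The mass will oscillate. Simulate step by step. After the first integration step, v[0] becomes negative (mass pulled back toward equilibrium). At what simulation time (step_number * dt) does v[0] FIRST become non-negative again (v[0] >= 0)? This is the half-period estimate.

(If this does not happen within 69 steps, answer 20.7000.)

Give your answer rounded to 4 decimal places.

Answer: 1.2000

Derivation:
Step 0: x=[6.1000] v=[0.0000]
Step 1: x=[3.5080] v=[-8.6400]
Step 2: x=[0.4235] v=[-10.2816]
Step 3: x=[-0.6550] v=[-3.5951]
Step 4: x=[1.1460] v=[6.0034]
First v>=0 after going negative at step 4, time=1.2000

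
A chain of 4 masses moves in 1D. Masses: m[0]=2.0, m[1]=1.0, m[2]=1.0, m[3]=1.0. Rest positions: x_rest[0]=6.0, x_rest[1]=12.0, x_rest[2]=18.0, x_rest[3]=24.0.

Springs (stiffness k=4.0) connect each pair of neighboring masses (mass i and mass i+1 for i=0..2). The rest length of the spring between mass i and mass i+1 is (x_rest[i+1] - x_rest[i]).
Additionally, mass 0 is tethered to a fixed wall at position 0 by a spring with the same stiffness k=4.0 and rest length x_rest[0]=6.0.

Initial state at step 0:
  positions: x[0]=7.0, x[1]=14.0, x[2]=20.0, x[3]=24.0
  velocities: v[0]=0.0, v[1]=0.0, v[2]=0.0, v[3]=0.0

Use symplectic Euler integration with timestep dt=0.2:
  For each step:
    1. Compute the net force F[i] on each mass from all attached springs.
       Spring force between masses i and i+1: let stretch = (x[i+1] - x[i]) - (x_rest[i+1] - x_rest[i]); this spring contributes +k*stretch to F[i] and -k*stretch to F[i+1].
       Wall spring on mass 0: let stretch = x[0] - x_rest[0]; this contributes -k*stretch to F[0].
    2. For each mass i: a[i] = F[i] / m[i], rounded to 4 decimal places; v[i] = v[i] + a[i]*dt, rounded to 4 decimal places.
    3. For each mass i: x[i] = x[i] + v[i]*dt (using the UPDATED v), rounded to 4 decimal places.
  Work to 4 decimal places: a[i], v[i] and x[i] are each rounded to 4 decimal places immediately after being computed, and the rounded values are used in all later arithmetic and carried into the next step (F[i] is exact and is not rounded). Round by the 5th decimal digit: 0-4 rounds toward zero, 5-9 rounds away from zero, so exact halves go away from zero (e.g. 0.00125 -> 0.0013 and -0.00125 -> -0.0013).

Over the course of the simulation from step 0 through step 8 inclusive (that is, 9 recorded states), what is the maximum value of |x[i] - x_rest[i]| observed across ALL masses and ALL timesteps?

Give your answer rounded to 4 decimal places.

Step 0: x=[7.0000 14.0000 20.0000 24.0000] v=[0.0000 0.0000 0.0000 0.0000]
Step 1: x=[7.0000 13.8400 19.6800 24.3200] v=[0.0000 -0.8000 -1.6000 1.6000]
Step 2: x=[6.9872 13.5200 19.1680 24.8576] v=[-0.0640 -1.6000 -2.5600 2.6880]
Step 3: x=[6.9380 13.0584 18.6627 25.4449] v=[-0.2458 -2.3078 -2.5267 2.9363]
Step 4: x=[6.8234 12.5143 18.3458 25.9070] v=[-0.5728 -2.7207 -1.5844 2.3105]
Step 5: x=[6.6182 11.9927 18.3057 26.1193] v=[-1.0258 -2.6082 -0.2006 1.0615]
Step 6: x=[6.3135 11.6212 18.5057 26.0414] v=[-1.5233 -1.8574 0.9999 -0.3894]
Step 7: x=[5.9284 11.5020 18.8099 25.7178] v=[-1.9256 -0.5960 1.5209 -1.6180]
Step 8: x=[5.5149 11.6603 19.0501 25.2489] v=[-2.0675 0.7914 1.2009 -2.3443]
Max displacement = 2.1193

Answer: 2.1193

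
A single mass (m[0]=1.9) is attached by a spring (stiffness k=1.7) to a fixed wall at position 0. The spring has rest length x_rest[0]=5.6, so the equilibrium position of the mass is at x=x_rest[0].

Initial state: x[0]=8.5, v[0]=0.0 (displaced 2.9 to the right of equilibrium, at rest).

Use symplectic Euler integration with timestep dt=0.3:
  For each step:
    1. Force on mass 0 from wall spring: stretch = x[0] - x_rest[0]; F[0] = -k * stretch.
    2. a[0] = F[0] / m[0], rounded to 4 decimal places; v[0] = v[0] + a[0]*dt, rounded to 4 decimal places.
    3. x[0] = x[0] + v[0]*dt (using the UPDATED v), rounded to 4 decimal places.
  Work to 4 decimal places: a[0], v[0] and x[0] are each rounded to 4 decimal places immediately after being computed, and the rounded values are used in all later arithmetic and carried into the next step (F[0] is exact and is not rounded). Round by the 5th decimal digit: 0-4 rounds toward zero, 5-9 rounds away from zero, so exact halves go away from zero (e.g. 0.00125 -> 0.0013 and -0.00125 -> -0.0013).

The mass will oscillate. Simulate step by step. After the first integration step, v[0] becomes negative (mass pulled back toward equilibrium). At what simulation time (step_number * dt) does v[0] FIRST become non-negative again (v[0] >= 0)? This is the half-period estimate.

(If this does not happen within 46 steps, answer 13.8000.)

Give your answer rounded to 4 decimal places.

Step 0: x=[8.5000] v=[0.0000]
Step 1: x=[8.2665] v=[-0.7784]
Step 2: x=[7.8183] v=[-1.4941]
Step 3: x=[7.1915] v=[-2.0895]
Step 4: x=[6.4365] v=[-2.5167]
Step 5: x=[5.6141] v=[-2.7412]
Step 6: x=[4.7906] v=[-2.7450]
Step 7: x=[4.0323] v=[-2.5277]
Step 8: x=[3.4002] v=[-2.1069]
Step 9: x=[2.9453] v=[-1.5164]
Step 10: x=[2.7042] v=[-0.8038]
Step 11: x=[2.6963] v=[-0.0265]
Step 12: x=[2.9222] v=[0.7529]
First v>=0 after going negative at step 12, time=3.6000

Answer: 3.6000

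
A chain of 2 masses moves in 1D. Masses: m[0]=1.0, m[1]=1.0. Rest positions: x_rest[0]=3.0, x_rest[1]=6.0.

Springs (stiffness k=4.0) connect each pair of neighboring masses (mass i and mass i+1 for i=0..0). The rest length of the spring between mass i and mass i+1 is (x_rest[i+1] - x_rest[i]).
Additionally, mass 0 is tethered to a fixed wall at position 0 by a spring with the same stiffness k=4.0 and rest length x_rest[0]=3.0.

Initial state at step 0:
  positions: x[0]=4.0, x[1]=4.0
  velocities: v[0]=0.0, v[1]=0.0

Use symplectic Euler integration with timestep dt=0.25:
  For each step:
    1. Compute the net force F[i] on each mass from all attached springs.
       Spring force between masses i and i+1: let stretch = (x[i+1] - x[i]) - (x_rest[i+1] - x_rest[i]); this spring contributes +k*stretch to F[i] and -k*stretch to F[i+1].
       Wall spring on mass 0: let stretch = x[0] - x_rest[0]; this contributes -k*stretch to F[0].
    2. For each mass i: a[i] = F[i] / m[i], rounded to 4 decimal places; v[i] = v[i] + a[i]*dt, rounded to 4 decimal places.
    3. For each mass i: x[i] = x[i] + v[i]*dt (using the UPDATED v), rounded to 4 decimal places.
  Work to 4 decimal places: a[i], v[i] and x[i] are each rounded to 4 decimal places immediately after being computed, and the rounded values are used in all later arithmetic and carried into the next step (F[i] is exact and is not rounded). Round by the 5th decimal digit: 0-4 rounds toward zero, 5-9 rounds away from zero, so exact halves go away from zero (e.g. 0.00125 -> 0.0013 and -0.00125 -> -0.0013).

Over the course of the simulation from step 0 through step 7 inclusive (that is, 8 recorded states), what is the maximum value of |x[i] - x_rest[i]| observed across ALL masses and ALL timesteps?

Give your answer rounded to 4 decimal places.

Step 0: x=[4.0000 4.0000] v=[0.0000 0.0000]
Step 1: x=[3.0000 4.7500] v=[-4.0000 3.0000]
Step 2: x=[1.6875 5.8125] v=[-5.2500 4.2500]
Step 3: x=[0.9844 6.5938] v=[-2.8125 3.1250]
Step 4: x=[1.4375 6.7227] v=[1.8125 0.5156]
Step 5: x=[2.8526 6.2803] v=[5.6602 -1.7696]
Step 6: x=[4.4114 5.7310] v=[6.2353 -2.1973]
Step 7: x=[5.1973 5.6018] v=[3.1435 -0.5169]
Max displacement = 2.1973

Answer: 2.1973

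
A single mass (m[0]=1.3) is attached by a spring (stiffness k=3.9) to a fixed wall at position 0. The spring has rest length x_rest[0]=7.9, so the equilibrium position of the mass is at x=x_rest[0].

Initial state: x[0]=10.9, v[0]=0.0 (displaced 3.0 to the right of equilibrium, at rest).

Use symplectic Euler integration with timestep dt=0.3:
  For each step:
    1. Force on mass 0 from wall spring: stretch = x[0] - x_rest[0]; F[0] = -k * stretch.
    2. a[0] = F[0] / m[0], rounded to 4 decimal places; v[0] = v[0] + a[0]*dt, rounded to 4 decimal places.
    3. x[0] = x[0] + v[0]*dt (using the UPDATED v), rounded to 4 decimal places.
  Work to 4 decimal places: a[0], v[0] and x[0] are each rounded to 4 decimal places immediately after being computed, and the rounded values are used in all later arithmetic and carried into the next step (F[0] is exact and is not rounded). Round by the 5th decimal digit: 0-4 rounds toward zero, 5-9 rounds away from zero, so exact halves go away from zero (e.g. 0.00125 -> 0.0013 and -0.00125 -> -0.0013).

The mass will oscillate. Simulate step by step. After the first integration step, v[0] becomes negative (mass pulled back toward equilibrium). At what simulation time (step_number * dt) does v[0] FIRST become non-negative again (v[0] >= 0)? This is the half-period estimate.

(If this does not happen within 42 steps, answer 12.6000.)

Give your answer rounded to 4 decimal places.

Answer: 1.8000

Derivation:
Step 0: x=[10.9000] v=[0.0000]
Step 1: x=[10.0900] v=[-2.7000]
Step 2: x=[8.6887] v=[-4.6710]
Step 3: x=[7.0745] v=[-5.3808]
Step 4: x=[5.6831] v=[-4.6379]
Step 5: x=[4.8903] v=[-2.6427]
Step 6: x=[4.9101] v=[0.0660]
First v>=0 after going negative at step 6, time=1.8000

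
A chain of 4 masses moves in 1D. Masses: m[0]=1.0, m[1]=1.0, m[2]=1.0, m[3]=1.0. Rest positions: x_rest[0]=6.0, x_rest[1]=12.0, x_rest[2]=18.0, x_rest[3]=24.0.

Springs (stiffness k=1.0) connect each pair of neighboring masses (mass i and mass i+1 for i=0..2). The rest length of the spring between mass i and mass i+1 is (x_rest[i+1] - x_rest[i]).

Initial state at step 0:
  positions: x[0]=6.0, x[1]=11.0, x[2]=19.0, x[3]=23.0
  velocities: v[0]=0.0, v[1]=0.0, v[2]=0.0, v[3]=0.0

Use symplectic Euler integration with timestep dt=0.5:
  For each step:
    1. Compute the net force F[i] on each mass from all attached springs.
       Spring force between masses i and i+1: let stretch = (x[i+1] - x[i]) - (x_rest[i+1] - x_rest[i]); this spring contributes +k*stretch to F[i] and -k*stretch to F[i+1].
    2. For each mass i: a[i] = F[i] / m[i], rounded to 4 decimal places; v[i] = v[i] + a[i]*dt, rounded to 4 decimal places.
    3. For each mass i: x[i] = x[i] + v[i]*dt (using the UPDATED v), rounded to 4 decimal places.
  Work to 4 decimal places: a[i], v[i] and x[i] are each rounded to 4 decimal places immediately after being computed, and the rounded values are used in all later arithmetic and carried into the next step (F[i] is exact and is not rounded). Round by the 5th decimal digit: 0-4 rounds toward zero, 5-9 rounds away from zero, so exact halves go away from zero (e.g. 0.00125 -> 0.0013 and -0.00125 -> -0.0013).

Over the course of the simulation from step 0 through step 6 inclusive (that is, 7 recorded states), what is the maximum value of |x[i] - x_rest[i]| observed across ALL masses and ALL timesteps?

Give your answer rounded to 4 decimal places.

Answer: 1.6094

Derivation:
Step 0: x=[6.0000 11.0000 19.0000 23.0000] v=[0.0000 0.0000 0.0000 0.0000]
Step 1: x=[5.7500 11.7500 18.0000 23.5000] v=[-0.5000 1.5000 -2.0000 1.0000]
Step 2: x=[5.5000 12.5625 16.8125 24.1250] v=[-0.5000 1.6250 -2.3750 1.2500]
Step 3: x=[5.5157 12.6719 16.3906 24.4219] v=[0.0313 0.2188 -0.8438 0.5938]
Step 4: x=[5.8204 11.9219 17.0469 24.2110] v=[0.6094 -1.5000 1.3125 -0.4219]
Step 5: x=[6.1505 10.9278 18.2130 23.7090] v=[0.6602 -1.9883 2.3321 -1.0040]
Step 6: x=[6.1750 10.5606 18.9318 23.3330] v=[0.0489 -0.7344 1.4375 -0.7520]
Max displacement = 1.6094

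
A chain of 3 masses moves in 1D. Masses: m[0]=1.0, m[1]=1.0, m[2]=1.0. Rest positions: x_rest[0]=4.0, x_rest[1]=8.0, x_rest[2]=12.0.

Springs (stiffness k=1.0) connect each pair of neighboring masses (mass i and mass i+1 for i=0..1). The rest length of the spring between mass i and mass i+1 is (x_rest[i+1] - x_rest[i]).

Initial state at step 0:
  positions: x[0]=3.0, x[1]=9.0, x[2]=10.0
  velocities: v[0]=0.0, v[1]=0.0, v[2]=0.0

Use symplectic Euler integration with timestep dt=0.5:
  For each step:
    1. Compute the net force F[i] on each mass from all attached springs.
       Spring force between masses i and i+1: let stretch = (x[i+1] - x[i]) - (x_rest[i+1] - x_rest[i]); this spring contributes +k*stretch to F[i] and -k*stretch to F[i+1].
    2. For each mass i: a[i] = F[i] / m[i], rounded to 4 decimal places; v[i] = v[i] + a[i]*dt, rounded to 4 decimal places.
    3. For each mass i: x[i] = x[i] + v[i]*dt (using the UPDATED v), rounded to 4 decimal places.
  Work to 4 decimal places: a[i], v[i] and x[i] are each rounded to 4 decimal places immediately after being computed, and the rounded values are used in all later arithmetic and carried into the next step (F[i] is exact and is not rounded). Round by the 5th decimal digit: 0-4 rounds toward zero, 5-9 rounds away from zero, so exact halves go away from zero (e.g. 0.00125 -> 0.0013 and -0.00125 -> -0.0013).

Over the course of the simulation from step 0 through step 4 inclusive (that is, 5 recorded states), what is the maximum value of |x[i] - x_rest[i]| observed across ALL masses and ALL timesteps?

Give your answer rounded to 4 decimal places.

Step 0: x=[3.0000 9.0000 10.0000] v=[0.0000 0.0000 0.0000]
Step 1: x=[3.5000 7.7500 10.7500] v=[1.0000 -2.5000 1.5000]
Step 2: x=[4.0625 6.1875 11.7500] v=[1.1250 -3.1250 2.0000]
Step 3: x=[4.1563 5.4844 12.3594] v=[0.1875 -1.4063 1.2188]
Step 4: x=[3.5821 6.1680 12.2501] v=[-1.1485 1.3672 -0.2187]
Max displacement = 2.5156

Answer: 2.5156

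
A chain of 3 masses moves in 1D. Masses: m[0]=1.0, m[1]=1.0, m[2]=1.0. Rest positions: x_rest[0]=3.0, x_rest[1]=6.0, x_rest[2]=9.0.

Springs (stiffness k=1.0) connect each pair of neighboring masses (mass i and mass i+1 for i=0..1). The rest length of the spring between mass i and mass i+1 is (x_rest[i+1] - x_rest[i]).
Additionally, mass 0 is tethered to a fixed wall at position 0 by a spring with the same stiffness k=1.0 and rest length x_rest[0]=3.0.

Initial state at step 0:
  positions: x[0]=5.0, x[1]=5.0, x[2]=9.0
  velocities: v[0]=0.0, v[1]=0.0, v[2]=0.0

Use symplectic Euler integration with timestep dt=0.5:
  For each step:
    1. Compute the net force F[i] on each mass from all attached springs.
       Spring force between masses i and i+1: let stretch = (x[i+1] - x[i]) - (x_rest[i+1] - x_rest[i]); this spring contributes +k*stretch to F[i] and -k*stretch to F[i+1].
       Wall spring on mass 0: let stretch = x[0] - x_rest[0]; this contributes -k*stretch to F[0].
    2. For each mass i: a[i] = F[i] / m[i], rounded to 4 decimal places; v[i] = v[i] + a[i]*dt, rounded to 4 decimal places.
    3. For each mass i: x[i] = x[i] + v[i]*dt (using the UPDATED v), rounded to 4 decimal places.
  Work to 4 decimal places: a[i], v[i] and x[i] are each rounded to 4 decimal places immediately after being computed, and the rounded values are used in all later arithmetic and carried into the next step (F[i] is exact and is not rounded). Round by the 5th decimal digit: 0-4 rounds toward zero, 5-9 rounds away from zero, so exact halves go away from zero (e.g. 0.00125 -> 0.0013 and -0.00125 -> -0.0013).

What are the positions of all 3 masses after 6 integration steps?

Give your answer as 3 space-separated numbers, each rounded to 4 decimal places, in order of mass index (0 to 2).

Step 0: x=[5.0000 5.0000 9.0000] v=[0.0000 0.0000 0.0000]
Step 1: x=[3.7500 6.0000 8.7500] v=[-2.5000 2.0000 -0.5000]
Step 2: x=[2.1250 7.1250 8.5625] v=[-3.2500 2.2500 -0.3750]
Step 3: x=[1.2188 7.3594 8.7657] v=[-1.8125 0.4688 0.4063]
Step 4: x=[1.5430 6.4102 9.3673] v=[0.6484 -1.8984 1.2032]
Step 5: x=[2.6983 4.9835 9.9797] v=[2.3105 -2.8535 1.2247]
Step 6: x=[3.7503 4.2345 10.0930] v=[2.1040 -1.4980 0.2266]

Answer: 3.7503 4.2345 10.0930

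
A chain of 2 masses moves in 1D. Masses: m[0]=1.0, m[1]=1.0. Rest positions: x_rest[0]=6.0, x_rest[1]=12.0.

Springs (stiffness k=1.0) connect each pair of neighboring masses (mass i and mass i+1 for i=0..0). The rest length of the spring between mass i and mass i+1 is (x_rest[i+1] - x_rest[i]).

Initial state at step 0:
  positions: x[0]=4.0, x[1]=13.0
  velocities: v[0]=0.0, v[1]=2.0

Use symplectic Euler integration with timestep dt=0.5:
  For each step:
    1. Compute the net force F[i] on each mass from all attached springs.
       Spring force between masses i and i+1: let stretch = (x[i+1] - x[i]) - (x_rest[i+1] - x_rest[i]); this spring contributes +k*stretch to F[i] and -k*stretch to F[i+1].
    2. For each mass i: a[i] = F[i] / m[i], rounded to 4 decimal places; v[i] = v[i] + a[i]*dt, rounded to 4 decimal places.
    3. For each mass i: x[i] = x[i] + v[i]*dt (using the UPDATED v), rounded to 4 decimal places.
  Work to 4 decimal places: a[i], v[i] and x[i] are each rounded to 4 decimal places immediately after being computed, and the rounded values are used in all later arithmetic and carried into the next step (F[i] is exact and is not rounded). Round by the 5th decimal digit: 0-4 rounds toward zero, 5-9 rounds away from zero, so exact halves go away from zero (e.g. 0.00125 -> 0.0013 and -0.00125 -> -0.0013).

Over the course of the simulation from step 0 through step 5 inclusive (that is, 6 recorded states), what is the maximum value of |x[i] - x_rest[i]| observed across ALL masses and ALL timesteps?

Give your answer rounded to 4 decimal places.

Answer: 3.4220

Derivation:
Step 0: x=[4.0000 13.0000] v=[0.0000 2.0000]
Step 1: x=[4.7500 13.2500] v=[1.5000 0.5000]
Step 2: x=[6.1250 12.8750] v=[2.7500 -0.7500]
Step 3: x=[7.6875 12.3125] v=[3.1250 -1.1250]
Step 4: x=[8.9063 12.0938] v=[2.4375 -0.4375]
Step 5: x=[9.4220 12.5782] v=[1.0313 0.9688]
Max displacement = 3.4220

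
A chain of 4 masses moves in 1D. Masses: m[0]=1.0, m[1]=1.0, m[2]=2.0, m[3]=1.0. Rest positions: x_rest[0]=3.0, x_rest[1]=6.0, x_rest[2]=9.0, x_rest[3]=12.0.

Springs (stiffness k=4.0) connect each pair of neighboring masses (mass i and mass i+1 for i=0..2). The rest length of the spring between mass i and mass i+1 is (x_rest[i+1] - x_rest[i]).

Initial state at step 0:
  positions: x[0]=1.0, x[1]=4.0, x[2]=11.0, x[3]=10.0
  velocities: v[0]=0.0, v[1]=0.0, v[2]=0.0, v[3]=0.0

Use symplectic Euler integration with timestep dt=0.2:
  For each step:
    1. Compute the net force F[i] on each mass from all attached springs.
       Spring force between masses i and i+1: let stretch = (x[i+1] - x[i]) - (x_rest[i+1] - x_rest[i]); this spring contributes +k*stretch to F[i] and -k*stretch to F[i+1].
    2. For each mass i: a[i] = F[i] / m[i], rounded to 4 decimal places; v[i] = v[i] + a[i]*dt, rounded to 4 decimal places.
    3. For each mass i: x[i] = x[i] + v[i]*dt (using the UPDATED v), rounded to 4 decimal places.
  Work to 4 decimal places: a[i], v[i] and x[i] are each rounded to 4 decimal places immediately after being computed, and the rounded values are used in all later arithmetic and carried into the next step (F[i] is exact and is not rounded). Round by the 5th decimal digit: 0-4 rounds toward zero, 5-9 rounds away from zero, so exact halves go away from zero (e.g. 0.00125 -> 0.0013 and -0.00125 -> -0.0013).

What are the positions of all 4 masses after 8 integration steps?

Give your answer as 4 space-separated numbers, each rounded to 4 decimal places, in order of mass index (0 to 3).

Answer: 5.0157 4.2464 8.1962 11.3455

Derivation:
Step 0: x=[1.0000 4.0000 11.0000 10.0000] v=[0.0000 0.0000 0.0000 0.0000]
Step 1: x=[1.0000 4.6400 10.3600 10.6400] v=[0.0000 3.2000 -3.2000 3.2000]
Step 2: x=[1.1024 5.6128 9.2848 11.7152] v=[0.5120 4.8640 -5.3760 5.3760]
Step 3: x=[1.4465 6.4515 8.1103 12.8815] v=[1.7203 4.1933 -5.8726 5.8317]
Step 4: x=[2.1114 6.7548 7.1848 13.7644] v=[3.3243 1.5163 -4.6276 4.4147]
Step 5: x=[3.0392 6.3839 6.7512 14.0746] v=[4.6390 -1.8544 -2.1678 1.5510]
Step 6: x=[4.0222 5.5366 6.8741 13.6931] v=[4.9148 -4.2363 0.6146 -1.9077]
Step 7: x=[4.7675 4.6610 7.4355 12.7005] v=[3.7263 -4.3778 2.8072 -4.9629]
Step 8: x=[5.0157 4.2464 8.1962 11.3455] v=[1.2411 -2.0730 3.8034 -6.7749]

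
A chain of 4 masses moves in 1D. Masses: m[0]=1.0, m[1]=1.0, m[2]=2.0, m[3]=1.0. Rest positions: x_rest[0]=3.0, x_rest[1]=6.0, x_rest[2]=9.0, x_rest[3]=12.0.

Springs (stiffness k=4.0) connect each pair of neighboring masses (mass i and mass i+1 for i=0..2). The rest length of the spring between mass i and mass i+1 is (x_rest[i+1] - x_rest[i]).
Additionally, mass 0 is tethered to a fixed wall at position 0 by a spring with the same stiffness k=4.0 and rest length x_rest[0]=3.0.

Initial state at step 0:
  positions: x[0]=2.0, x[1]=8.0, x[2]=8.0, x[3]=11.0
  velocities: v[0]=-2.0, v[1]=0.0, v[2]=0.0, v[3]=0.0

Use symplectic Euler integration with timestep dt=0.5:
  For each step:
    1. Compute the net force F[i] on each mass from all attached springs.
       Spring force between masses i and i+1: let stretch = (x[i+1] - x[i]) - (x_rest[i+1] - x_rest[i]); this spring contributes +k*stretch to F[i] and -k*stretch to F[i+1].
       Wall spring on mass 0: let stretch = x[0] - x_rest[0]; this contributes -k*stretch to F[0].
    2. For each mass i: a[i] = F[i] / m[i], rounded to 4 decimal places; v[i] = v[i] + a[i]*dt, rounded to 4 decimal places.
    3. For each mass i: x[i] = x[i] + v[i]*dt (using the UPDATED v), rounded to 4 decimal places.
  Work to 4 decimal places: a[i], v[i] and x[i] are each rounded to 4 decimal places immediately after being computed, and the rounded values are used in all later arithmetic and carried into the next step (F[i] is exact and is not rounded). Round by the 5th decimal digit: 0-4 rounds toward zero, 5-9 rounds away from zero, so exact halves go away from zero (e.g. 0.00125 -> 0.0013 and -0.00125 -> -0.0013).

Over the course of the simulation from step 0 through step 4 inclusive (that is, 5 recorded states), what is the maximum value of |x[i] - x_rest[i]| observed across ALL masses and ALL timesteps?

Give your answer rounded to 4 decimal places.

Answer: 4.0000

Derivation:
Step 0: x=[2.0000 8.0000 8.0000 11.0000] v=[-2.0000 0.0000 0.0000 0.0000]
Step 1: x=[5.0000 2.0000 9.5000 11.0000] v=[6.0000 -12.0000 3.0000 0.0000]
Step 2: x=[0.0000 6.5000 8.0000 12.5000] v=[-10.0000 9.0000 -3.0000 3.0000]
Step 3: x=[1.5000 6.0000 8.0000 12.5000] v=[3.0000 -1.0000 0.0000 0.0000]
Step 4: x=[6.0000 3.0000 9.2500 11.0000] v=[9.0000 -6.0000 2.5000 -3.0000]
Max displacement = 4.0000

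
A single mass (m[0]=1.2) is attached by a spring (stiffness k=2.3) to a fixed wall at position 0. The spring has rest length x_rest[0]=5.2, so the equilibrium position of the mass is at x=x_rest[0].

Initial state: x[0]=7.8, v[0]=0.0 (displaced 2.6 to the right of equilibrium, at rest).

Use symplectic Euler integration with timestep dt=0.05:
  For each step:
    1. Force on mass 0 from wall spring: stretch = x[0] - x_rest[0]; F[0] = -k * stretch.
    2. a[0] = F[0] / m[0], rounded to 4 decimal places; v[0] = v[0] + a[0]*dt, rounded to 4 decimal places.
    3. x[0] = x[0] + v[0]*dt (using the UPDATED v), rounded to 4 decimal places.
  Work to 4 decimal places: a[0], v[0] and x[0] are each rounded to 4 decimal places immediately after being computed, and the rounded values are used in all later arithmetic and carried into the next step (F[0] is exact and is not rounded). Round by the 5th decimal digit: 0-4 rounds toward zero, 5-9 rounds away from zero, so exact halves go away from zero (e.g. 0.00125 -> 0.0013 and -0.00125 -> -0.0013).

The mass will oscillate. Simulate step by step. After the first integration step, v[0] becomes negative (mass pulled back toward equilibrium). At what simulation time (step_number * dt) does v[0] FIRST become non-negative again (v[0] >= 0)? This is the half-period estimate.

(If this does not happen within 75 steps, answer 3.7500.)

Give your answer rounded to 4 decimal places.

Answer: 2.3000

Derivation:
Step 0: x=[7.8000] v=[0.0000]
Step 1: x=[7.7875] v=[-0.2492]
Step 2: x=[7.7626] v=[-0.4972]
Step 3: x=[7.7255] v=[-0.7428]
Step 4: x=[7.6763] v=[-0.9848]
Step 5: x=[7.6152] v=[-1.2221]
Step 6: x=[7.5425] v=[-1.4536]
Step 7: x=[7.4586] v=[-1.6781]
Step 8: x=[7.3639] v=[-1.8946]
Step 9: x=[7.2588] v=[-2.1020]
Step 10: x=[7.1438] v=[-2.2993]
Step 11: x=[7.0195] v=[-2.4856]
Step 12: x=[6.8865] v=[-2.6600]
Step 13: x=[6.7454] v=[-2.8216]
Step 14: x=[6.5969] v=[-2.9697]
Step 15: x=[6.4417] v=[-3.1036]
Step 16: x=[6.2806] v=[-3.2226]
Step 17: x=[6.1143] v=[-3.3262]
Step 18: x=[5.9436] v=[-3.4138]
Step 19: x=[5.7693] v=[-3.4851]
Step 20: x=[5.5923] v=[-3.5397]
Step 21: x=[5.4134] v=[-3.5773]
Step 22: x=[5.2335] v=[-3.5978]
Step 23: x=[5.0535] v=[-3.6010]
Step 24: x=[4.8742] v=[-3.5870]
Step 25: x=[4.6964] v=[-3.5558]
Step 26: x=[4.5210] v=[-3.5075]
Step 27: x=[4.3489] v=[-3.4424]
Step 28: x=[4.1809] v=[-3.3608]
Step 29: x=[4.0177] v=[-3.2631]
Step 30: x=[3.8602] v=[-3.1498]
Step 31: x=[3.7091] v=[-3.0214]
Step 32: x=[3.5652] v=[-2.8785]
Step 33: x=[3.4291] v=[-2.7218]
Step 34: x=[3.3015] v=[-2.5521]
Step 35: x=[3.1830] v=[-2.3702]
Step 36: x=[3.0742] v=[-2.1769]
Step 37: x=[2.9755] v=[-1.9732]
Step 38: x=[2.8875] v=[-1.7600]
Step 39: x=[2.8106] v=[-1.5384]
Step 40: x=[2.7451] v=[-1.3094]
Step 41: x=[2.6914] v=[-1.0741]
Step 42: x=[2.6497] v=[-0.8337]
Step 43: x=[2.6202] v=[-0.5893]
Step 44: x=[2.6031] v=[-0.3421]
Step 45: x=[2.5984] v=[-0.0932]
Step 46: x=[2.6062] v=[0.1561]
First v>=0 after going negative at step 46, time=2.3000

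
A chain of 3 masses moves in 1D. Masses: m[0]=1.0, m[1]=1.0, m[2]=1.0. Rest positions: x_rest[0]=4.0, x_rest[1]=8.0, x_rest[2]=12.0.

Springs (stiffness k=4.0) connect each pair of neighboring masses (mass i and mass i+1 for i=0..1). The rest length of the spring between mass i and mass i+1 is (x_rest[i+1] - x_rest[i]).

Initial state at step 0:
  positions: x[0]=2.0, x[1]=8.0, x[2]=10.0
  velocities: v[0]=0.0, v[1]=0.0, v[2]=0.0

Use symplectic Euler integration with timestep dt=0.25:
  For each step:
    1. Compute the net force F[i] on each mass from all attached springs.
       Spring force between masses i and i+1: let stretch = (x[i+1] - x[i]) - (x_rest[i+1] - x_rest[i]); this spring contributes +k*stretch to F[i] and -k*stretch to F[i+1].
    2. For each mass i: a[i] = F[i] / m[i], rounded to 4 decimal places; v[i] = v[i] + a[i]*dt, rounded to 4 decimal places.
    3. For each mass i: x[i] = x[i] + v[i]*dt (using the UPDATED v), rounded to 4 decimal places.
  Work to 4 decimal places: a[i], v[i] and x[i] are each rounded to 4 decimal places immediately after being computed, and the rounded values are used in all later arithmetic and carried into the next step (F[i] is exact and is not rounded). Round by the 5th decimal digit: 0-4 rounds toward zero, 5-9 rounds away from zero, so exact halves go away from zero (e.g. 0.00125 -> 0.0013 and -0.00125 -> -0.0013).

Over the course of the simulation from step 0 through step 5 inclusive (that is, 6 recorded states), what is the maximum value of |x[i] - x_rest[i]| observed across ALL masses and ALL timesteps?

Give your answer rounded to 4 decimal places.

Step 0: x=[2.0000 8.0000 10.0000] v=[0.0000 0.0000 0.0000]
Step 1: x=[2.5000 7.0000 10.5000] v=[2.0000 -4.0000 2.0000]
Step 2: x=[3.1250 5.7500 11.1250] v=[2.5000 -5.0000 2.5000]
Step 3: x=[3.4063 5.1875 11.4063] v=[1.1250 -2.2500 1.1250]
Step 4: x=[3.1329 5.7344 11.1329] v=[-1.0938 2.1876 -1.0938]
Step 5: x=[2.5098 6.9806 10.5098] v=[-2.4923 4.9846 -2.4923]
Max displacement = 2.8125

Answer: 2.8125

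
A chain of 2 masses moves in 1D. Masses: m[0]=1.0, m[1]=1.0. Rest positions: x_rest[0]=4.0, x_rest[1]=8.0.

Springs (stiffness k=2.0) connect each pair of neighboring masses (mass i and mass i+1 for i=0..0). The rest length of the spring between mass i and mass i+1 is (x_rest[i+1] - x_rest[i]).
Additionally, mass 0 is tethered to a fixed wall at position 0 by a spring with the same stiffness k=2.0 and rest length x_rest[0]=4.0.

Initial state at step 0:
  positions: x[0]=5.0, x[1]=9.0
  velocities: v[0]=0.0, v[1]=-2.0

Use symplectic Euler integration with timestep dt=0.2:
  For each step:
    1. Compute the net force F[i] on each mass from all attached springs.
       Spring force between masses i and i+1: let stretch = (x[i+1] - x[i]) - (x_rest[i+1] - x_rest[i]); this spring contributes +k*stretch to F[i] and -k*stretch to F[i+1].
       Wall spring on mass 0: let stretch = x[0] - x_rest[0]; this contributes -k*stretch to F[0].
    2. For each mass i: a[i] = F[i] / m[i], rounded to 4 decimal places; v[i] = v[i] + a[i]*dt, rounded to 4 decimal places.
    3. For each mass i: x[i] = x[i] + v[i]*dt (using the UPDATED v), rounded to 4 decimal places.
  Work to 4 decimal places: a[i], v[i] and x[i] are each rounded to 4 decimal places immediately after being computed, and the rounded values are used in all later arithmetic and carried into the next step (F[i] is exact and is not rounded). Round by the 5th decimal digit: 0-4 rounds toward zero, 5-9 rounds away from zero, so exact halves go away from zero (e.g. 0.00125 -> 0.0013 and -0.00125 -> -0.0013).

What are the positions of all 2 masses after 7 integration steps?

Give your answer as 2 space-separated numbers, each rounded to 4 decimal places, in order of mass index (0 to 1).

Answer: 2.9132 6.9250

Derivation:
Step 0: x=[5.0000 9.0000] v=[0.0000 -2.0000]
Step 1: x=[4.9200 8.6000] v=[-0.4000 -2.0000]
Step 2: x=[4.7408 8.2256] v=[-0.8960 -1.8720]
Step 3: x=[4.4611 7.8924] v=[-1.3984 -1.6659]
Step 4: x=[4.0990 7.6047] v=[-1.8103 -1.4384]
Step 5: x=[3.6895 7.3566] v=[-2.0476 -1.2407]
Step 6: x=[3.2782 7.1351] v=[-2.0566 -1.1075]
Step 7: x=[2.9132 6.9250] v=[-1.8251 -1.0503]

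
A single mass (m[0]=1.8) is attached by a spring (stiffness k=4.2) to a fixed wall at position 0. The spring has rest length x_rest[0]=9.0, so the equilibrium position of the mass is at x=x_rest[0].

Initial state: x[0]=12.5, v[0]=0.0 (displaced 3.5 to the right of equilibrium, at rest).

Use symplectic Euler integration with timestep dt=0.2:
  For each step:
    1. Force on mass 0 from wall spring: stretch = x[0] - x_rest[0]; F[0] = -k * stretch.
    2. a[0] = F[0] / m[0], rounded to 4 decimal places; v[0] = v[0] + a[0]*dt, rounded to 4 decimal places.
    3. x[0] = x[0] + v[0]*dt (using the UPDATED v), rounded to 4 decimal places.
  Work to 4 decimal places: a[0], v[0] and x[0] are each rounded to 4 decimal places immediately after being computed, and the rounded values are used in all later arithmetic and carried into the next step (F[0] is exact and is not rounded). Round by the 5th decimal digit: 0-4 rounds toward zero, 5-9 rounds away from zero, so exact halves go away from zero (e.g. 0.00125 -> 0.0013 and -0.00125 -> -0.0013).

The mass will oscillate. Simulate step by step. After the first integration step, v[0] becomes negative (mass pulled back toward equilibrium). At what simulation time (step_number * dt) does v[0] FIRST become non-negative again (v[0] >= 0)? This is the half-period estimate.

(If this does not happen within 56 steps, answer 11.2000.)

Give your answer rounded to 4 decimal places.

Step 0: x=[12.5000] v=[0.0000]
Step 1: x=[12.1733] v=[-1.6333]
Step 2: x=[11.5505] v=[-3.1142]
Step 3: x=[10.6896] v=[-4.3044]
Step 4: x=[9.6710] v=[-5.0929]
Step 5: x=[8.5898] v=[-5.4060]
Step 6: x=[7.5469] v=[-5.2146]
Step 7: x=[6.6396] v=[-4.5365]
Step 8: x=[5.9526] v=[-3.4350]
Step 9: x=[5.5500] v=[-2.0129]
Step 10: x=[5.4694] v=[-0.4029]
Step 11: x=[5.7183] v=[1.2447]
First v>=0 after going negative at step 11, time=2.2000

Answer: 2.2000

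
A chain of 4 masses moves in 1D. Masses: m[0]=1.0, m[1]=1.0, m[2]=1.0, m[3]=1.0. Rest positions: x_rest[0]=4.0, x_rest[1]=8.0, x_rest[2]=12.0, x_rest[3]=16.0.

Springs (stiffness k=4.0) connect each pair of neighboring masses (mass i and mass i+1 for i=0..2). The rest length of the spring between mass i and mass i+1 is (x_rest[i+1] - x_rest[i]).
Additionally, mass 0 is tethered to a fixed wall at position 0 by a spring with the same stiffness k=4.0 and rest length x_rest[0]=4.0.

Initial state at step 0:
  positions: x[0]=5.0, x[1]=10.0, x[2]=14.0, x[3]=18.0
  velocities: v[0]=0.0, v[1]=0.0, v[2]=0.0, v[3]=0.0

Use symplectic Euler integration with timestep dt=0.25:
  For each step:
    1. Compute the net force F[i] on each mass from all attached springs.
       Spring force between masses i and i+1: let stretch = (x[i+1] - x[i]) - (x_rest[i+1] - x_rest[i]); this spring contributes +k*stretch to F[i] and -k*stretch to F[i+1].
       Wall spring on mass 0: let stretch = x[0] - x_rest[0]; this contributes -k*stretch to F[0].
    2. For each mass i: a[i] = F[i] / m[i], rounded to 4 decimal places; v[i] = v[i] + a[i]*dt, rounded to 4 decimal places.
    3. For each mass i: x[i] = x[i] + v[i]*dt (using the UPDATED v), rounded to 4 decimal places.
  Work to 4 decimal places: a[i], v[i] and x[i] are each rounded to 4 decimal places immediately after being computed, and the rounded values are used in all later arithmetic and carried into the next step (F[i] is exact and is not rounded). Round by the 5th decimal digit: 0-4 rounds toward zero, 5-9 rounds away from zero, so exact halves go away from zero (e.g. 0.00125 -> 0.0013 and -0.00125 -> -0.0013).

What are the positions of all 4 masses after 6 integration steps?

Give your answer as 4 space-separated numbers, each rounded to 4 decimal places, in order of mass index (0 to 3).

Answer: 3.8894 8.4582 12.7806 17.3699

Derivation:
Step 0: x=[5.0000 10.0000 14.0000 18.0000] v=[0.0000 0.0000 0.0000 0.0000]
Step 1: x=[5.0000 9.7500 14.0000 18.0000] v=[0.0000 -1.0000 0.0000 0.0000]
Step 2: x=[4.9375 9.3750 13.9375 18.0000] v=[-0.2500 -1.5000 -0.2500 0.0000]
Step 3: x=[4.7500 9.0313 13.7500 17.9844] v=[-0.7500 -1.3750 -0.7500 -0.0625]
Step 4: x=[4.4453 8.7969 13.4414 17.9102] v=[-1.2187 -0.9376 -1.2343 -0.2969]
Step 5: x=[4.1172 8.6357 13.0889 17.7188] v=[-1.3124 -0.6447 -1.4100 -0.7657]
Step 6: x=[3.8894 8.4582 12.7806 17.3699] v=[-0.9111 -0.7100 -1.2333 -1.3956]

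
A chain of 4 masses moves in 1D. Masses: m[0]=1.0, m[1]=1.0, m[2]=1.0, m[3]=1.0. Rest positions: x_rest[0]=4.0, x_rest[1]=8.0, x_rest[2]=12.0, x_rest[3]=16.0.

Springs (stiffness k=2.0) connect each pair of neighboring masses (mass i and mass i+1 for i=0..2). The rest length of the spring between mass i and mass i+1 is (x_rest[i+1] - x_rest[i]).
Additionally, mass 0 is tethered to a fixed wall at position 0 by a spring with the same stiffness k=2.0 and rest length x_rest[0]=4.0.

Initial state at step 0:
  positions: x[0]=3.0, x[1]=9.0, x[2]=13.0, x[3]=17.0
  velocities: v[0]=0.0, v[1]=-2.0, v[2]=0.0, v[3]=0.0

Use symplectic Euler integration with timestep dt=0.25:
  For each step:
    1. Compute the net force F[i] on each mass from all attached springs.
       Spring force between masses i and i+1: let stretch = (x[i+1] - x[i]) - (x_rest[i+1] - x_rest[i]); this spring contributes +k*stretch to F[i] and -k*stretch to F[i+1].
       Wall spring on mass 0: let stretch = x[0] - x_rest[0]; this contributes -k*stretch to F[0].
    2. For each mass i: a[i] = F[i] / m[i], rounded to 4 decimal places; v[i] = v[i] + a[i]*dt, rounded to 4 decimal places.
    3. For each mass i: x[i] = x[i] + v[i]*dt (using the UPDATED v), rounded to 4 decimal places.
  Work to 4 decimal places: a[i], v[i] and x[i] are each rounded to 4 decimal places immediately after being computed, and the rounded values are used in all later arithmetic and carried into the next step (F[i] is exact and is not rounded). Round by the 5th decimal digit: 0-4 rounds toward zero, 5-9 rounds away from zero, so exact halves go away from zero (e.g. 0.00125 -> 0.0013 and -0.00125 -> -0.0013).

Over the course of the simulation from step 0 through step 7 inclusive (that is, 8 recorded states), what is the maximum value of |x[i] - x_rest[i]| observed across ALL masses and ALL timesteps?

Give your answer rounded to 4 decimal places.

Answer: 1.1791

Derivation:
Step 0: x=[3.0000 9.0000 13.0000 17.0000] v=[0.0000 -2.0000 0.0000 0.0000]
Step 1: x=[3.3750 8.2500 13.0000 17.0000] v=[1.5000 -3.0000 0.0000 0.0000]
Step 2: x=[3.9375 7.4844 12.9063 17.0000] v=[2.2500 -3.0625 -0.3750 0.0000]
Step 3: x=[4.4512 6.9532 12.6465 16.9883] v=[2.0547 -2.1250 -1.0391 -0.0469]
Step 4: x=[4.7212 6.8209 12.2178 16.9339] v=[1.0801 -0.5294 -1.7149 -0.2178]
Step 5: x=[4.6635 7.1007 11.7040 16.7899] v=[-0.2307 1.1192 -2.0553 -0.5759]
Step 6: x=[4.3275 7.6513 11.2505 16.5102] v=[-1.3439 2.2023 -1.8140 -1.1189]
Step 7: x=[3.8661 8.2363 11.0046 16.0730] v=[-1.8458 2.3400 -0.9838 -1.7488]
Max displacement = 1.1791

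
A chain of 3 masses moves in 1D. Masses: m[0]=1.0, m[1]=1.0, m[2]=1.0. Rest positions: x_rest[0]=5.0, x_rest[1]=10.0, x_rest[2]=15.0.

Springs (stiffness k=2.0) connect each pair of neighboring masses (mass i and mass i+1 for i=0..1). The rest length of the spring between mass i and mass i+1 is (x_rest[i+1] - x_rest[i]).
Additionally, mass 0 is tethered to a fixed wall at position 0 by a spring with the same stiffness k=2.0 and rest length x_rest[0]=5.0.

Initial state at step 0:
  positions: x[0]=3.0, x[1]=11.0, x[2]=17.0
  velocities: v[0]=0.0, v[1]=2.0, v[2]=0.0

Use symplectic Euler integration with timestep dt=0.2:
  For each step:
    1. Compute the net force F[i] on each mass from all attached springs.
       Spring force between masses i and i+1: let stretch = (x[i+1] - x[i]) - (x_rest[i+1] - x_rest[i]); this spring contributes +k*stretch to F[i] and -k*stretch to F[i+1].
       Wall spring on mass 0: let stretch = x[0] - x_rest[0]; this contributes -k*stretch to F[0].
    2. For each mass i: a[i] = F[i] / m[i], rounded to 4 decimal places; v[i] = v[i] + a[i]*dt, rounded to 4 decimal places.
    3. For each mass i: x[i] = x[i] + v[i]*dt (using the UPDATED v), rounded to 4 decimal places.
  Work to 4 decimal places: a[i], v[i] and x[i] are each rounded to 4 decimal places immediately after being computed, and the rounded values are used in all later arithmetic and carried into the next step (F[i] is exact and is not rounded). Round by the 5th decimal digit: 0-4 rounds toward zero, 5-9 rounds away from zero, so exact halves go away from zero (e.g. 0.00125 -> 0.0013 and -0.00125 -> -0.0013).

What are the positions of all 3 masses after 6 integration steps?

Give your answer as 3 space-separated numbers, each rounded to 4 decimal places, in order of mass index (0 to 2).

Answer: 7.8811 11.0375 15.9456

Derivation:
Step 0: x=[3.0000 11.0000 17.0000] v=[0.0000 2.0000 0.0000]
Step 1: x=[3.4000 11.2400 16.9200] v=[2.0000 1.2000 -0.4000]
Step 2: x=[4.1552 11.3072 16.7856] v=[3.7760 0.3360 -0.6720]
Step 3: x=[5.1501 11.2405 16.6129] v=[4.9747 -0.3334 -0.8634]
Step 4: x=[6.2203 11.1164 16.4104] v=[5.3508 -0.6206 -1.0124]
Step 5: x=[7.1845 11.0241 16.1844] v=[4.8211 -0.4614 -1.1300]
Step 6: x=[7.8811 11.0375 15.9456] v=[3.4831 0.0669 -1.1941]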